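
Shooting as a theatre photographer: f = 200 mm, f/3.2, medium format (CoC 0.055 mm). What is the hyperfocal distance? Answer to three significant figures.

227 m

Hyperfocal distance H = f²/(N·c) + f = 200²/(3.2 × 0.055) + 200 = 40000/0.176 + 200 ≈ 227472.7 mm ≈ 227 m.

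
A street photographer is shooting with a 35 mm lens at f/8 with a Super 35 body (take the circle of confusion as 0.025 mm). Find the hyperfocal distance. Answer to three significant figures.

Hyperfocal distance H = f²/(N·c) + f = 35²/(8 × 0.025) + 35 = 1225/0.2 + 35 ≈ 6160.0 mm ≈ 6.16 m.

6.16 m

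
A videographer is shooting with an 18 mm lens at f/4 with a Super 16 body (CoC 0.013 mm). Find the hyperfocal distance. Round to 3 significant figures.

Hyperfocal distance H = f²/(N·c) + f = 18²/(4 × 0.013) + 18 = 324/0.052 + 18 ≈ 6248.8 mm ≈ 6.25 m.

6.25 m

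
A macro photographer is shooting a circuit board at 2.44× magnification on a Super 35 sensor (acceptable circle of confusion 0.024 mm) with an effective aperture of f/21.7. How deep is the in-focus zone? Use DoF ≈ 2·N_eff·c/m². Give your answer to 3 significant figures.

At magnification m, DoF ≈ 2·N_eff·c/m² = 2 × 21.7 × 0.024 / 2.44² = 1.042 / 5.954 ≈ 0.175 mm.

0.175 mm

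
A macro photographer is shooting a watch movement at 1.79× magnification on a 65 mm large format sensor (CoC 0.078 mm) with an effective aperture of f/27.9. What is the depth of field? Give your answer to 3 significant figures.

1.36 mm

At magnification m, DoF ≈ 2·N_eff·c/m² = 2 × 27.9 × 0.078 / 1.79² = 4.352 / 3.204 ≈ 1.36 mm.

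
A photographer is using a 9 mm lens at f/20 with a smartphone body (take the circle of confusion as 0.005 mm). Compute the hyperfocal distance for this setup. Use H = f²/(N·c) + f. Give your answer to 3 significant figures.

0.819 m

Hyperfocal distance H = f²/(N·c) + f = 9²/(20 × 0.005) + 9 = 81/0.1 + 9 ≈ 819.0 mm ≈ 0.819 m.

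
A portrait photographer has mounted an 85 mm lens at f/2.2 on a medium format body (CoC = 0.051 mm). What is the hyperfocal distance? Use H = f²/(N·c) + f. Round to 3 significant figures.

Hyperfocal distance H = f²/(N·c) + f = 85²/(2.2 × 0.051) + 85 = 7225/0.1122 + 85 ≈ 64478.9 mm ≈ 64.5 m.

64.5 m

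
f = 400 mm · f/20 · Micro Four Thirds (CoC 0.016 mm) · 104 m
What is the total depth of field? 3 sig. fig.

45.0 m

Hyperfocal distance H = f²/(N·c) + f = 400²/(20 × 0.016) + 400 = 160000/0.32 + 400 ≈ 500400.0 mm ≈ 500.4 m.
Near limit Dn = s·(H − f)/(H + s − 2f) = 104000 × (500400.0 − 400) / (500400.0 + 104000 − 2 × 400) = 104000 × 500000.0 / 603600.0 ≈ 86150 mm.
Far limit Df = s·(H − f)/(H − s) = 104000 × (500400.0 − 400) / (500400.0 − 104000) = 104000 × 500000.0 / 396400.0 ≈ 131181 mm.
Depth of field = Df − Dn = 131181 − 86150 ≈ 45031 mm ≈ 45.0 m.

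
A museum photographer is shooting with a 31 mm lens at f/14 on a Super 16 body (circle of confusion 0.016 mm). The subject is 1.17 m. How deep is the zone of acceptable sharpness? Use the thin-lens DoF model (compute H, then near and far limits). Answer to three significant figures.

0.668 m

Hyperfocal distance H = f²/(N·c) + f = 31²/(14 × 0.016) + 31 = 961/0.224 + 31 ≈ 4321.2 mm ≈ 4.321 m.
Near limit Dn = s·(H − f)/(H + s − 2f) = 1170 × (4321.2 − 31) / (4321.2 + 1170 − 2 × 31) = 1170 × 4290.2 / 5429.2 ≈ 924.54 mm.
Far limit Df = s·(H − f)/(H − s) = 1170 × (4321.2 − 31) / (4321.2 − 1170) = 1170 × 4290.2 / 3151.2 ≈ 1592.90 mm.
Depth of field = Df − Dn = 1592.90 − 924.54 ≈ 668.36 mm ≈ 0.668 m.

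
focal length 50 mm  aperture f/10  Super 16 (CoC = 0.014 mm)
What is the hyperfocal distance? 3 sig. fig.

17.9 m

Hyperfocal distance H = f²/(N·c) + f = 50²/(10 × 0.014) + 50 = 2500/0.14 + 50 ≈ 17907.1 mm ≈ 17.9 m.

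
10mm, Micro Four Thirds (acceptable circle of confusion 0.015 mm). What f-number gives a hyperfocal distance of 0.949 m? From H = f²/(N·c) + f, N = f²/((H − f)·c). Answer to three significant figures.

f/7.10

Rearrange H = f²/(N·c) + f for N: N = f² / ((H − f)·c).
N = 10² / ((949 − 10) × 0.015) = 100 / 14.08 ≈ 7.10.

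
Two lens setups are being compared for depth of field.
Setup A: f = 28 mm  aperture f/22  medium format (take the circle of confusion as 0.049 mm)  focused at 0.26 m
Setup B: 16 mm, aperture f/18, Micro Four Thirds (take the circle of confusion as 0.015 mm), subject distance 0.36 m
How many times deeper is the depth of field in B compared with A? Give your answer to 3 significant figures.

Setup A: H = 28²/(22×0.049) + 28 ≈ 755.3 mm; DoF = Df − Dn = 381.79 − 197.12 ≈ 184.67 mm.
Setup B: H = 16²/(18×0.015) + 16 ≈ 964.1 mm; DoF = Df − Dn = 564.98 − 264.16 ≈ 300.82 mm.
Ratio = 300.82 / 184.67 ≈ 1.63.

1.63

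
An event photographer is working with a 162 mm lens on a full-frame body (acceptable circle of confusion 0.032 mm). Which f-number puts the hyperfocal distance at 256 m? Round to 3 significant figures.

f/3.21

Rearrange H = f²/(N·c) + f for N: N = f² / ((H − f)·c).
N = 162² / ((256000 − 162) × 0.032) = 26244 / 8187 ≈ 3.21.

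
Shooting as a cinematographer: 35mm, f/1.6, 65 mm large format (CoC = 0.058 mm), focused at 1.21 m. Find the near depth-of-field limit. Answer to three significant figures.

1.11 m

Hyperfocal distance H = f²/(N·c) + f = 35²/(1.6 × 0.058) + 35 = 1225/0.0928 + 35 ≈ 13235.4 mm ≈ 13.24 m.
Near limit Dn = s·(H − f)/(H + s − 2f) = 1210 × (13235.4 − 35) / (13235.4 + 1210 − 2 × 35) = 1210 × 13200.4 / 14375.4 ≈ 1111.1 mm ≈ 1.11 m.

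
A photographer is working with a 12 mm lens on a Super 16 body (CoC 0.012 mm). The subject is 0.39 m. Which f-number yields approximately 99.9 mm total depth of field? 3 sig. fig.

f/4

Write h = H − f = f²/(N·c). The thin-lens limits are Dn = s·h/(h + (s−f)) and Df = s·h/(h − (s−f)), so DoF = Df − Dn = 2·s·(s−f)·h / (h² − (s−f)²).
That is a quadratic in h: DoF·h² − 2·s·(s−f)·h − DoF·(s−f)² = 0 ⇒ h = (s−f)·(s + √(s² + DoF²)) / DoF = 378 × (390 + √(390² + 99.9²)) / 99.9 = 378 × (390 + 402.592) / 99.9 ≈ 2999.0 mm.
Then N = f²/(c·h) = 12² / (0.012 × 2999.0) = 144 / 35.988 ≈ 4.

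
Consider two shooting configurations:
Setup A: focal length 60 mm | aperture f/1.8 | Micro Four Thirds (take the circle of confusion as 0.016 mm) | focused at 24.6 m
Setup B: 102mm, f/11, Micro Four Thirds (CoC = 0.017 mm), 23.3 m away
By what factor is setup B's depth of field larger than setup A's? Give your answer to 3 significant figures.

2.34

Setup A: H = 60²/(1.8×0.016) + 60 ≈ 125060.0 mm; DoF = Df − Dn = 30609 − 20563 ≈ 10046 mm.
Setup B: H = 102²/(11×0.017) + 102 ≈ 55738.4 mm; DoF = Df − Dn = 39963 − 16444 ≈ 23519 mm.
Ratio = 23519 / 10046 ≈ 2.34.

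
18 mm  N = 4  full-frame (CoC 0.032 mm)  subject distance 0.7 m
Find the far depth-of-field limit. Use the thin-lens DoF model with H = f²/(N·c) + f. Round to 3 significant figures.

Hyperfocal distance H = f²/(N·c) + f = 18²/(4 × 0.032) + 18 = 324/0.128 + 18 ≈ 2549.2 mm ≈ 2.549 m.
Far limit Df = s·(H − f)/(H − s) = 700 × (2549.2 − 18) / (2549.2 − 700) = 700 × 2531.2 / 1849.2 ≈ 958.16 mm ≈ 0.958 m.

0.958 m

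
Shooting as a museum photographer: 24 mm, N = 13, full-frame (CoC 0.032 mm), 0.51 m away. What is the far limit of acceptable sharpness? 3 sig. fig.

0.786 m

Hyperfocal distance H = f²/(N·c) + f = 24²/(13 × 0.032) + 24 = 576/0.416 + 24 ≈ 1408.6 mm ≈ 1.409 m.
Far limit Df = s·(H − f)/(H − s) = 510 × (1408.6 − 24) / (1408.6 − 510) = 510 × 1384.6 / 898.6 ≈ 785.82 mm ≈ 0.786 m.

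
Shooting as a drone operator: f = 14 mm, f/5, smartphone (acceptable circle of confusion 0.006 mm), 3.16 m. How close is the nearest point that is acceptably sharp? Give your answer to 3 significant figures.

2.13 m

Hyperfocal distance H = f²/(N·c) + f = 14²/(5 × 0.006) + 14 = 196/0.03 + 14 ≈ 6547.3 mm ≈ 6.547 m.
Near limit Dn = s·(H − f)/(H + s − 2f) = 3160 × (6547.3 − 14) / (6547.3 + 3160 − 2 × 14) = 3160 × 6533.3 / 9679.3 ≈ 2132.9 mm ≈ 2.13 m.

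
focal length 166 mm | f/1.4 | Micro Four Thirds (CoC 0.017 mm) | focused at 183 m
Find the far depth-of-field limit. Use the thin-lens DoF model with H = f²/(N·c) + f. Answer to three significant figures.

217 m

Hyperfocal distance H = f²/(N·c) + f = 166²/(1.4 × 0.017) + 166 = 27556/0.0238 + 166 ≈ 1157981.1 mm ≈ 1158 m.
Far limit Df = s·(H − f)/(H − s) = 183000 × (1157981.1 − 166) / (1157981.1 − 183000) = 183000 × 1157815.1 / 974981.1 ≈ 217317 mm ≈ 217 m.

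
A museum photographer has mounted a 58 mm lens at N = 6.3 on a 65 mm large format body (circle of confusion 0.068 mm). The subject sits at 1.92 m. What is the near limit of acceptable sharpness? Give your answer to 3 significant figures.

Hyperfocal distance H = f²/(N·c) + f = 58²/(6.3 × 0.068) + 58 = 3364/0.4284 + 58 ≈ 7910.5 mm ≈ 7.910 m.
Near limit Dn = s·(H − f)/(H + s − 2f) = 1920 × (7910.5 − 58) / (7910.5 + 1920 − 2 × 58) = 1920 × 7852.5 / 9714.5 ≈ 1552.0 mm ≈ 1.55 m.

1.55 m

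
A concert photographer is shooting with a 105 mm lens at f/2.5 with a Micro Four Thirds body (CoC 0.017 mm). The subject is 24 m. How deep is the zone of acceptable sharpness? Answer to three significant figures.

Hyperfocal distance H = f²/(N·c) + f = 105²/(2.5 × 0.017) + 105 = 11025/0.0425 + 105 ≈ 259516.8 mm ≈ 259.5 m.
Near limit Dn = s·(H − f)/(H + s − 2f) = 24000 × (259516.8 − 105) / (259516.8 + 24000 − 2 × 105) = 24000 × 259411.8 / 283306.8 ≈ 21975.8 mm.
Far limit Df = s·(H − f)/(H − s) = 24000 × (259516.8 − 105) / (259516.8 − 24000) = 24000 × 259411.8 / 235516.8 ≈ 26435.0 mm.
Depth of field = Df − Dn = 26435.0 − 21975.8 ≈ 4459.2 mm ≈ 4.46 m.

4.46 m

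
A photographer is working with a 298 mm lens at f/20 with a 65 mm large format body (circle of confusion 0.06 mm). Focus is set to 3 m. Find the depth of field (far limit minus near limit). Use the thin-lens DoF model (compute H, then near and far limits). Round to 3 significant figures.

Hyperfocal distance H = f²/(N·c) + f = 298²/(20 × 0.06) + 298 = 88804/1.2 + 298 ≈ 74301.3 mm ≈ 74.30 m.
Near limit Dn = s·(H − f)/(H + s − 2f) = 3000 × (74301.3 − 298) / (74301.3 + 3000 − 2 × 298) = 3000 × 74003.3 / 76705.3 ≈ 2894.32 mm.
Far limit Df = s·(H − f)/(H − s) = 3000 × (74301.3 − 298) / (74301.3 − 3000) = 3000 × 74003.3 / 71301.3 ≈ 3113.69 mm.
Depth of field = Df − Dn = 3113.69 − 2894.32 ≈ 219.37 mm.

219 mm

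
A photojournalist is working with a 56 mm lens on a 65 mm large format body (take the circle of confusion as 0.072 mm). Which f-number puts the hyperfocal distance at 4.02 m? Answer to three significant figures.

f/11

Rearrange H = f²/(N·c) + f for N: N = f² / ((H − f)·c).
N = 56² / ((4020 − 56) × 0.072) = 3136 / 285.4 ≈ 11.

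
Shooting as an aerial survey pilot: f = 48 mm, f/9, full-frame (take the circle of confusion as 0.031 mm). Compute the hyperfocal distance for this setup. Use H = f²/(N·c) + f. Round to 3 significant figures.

Hyperfocal distance H = f²/(N·c) + f = 48²/(9 × 0.031) + 48 = 2304/0.279 + 48 ≈ 8306.1 mm ≈ 8.31 m.

8.31 m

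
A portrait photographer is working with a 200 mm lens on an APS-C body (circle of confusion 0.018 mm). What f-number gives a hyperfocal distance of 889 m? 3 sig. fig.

Rearrange H = f²/(N·c) + f for N: N = f² / ((H − f)·c).
N = 200² / ((889000 − 200) × 0.018) = 40000 / 15998 ≈ 2.50.

f/2.50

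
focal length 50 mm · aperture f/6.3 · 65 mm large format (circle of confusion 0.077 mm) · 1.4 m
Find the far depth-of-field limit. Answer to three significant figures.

Hyperfocal distance H = f²/(N·c) + f = 50²/(6.3 × 0.077) + 50 = 2500/0.4851 + 50 ≈ 5203.6 mm ≈ 5.204 m.
Far limit Df = s·(H − f)/(H − s) = 1400 × (5203.6 − 50) / (5203.6 − 1400) = 1400 × 5153.6 / 3803.6 ≈ 1896.9 mm ≈ 1.90 m.

1.90 m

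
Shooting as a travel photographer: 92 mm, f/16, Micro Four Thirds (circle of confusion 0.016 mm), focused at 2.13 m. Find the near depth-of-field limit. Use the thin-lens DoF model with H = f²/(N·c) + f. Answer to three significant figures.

2.01 m

Hyperfocal distance H = f²/(N·c) + f = 92²/(16 × 0.016) + 92 = 8464/0.256 + 92 ≈ 33154.5 mm ≈ 33.15 m.
Near limit Dn = s·(H − f)/(H + s − 2f) = 2130 × (33154.5 − 92) / (33154.5 + 2130 − 2 × 92) = 2130 × 33062.5 / 35100.5 ≈ 2006.3 mm ≈ 2.01 m.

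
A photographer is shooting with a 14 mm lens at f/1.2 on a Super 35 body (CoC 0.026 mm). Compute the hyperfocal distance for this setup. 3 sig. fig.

6.30 m

Hyperfocal distance H = f²/(N·c) + f = 14²/(1.2 × 0.026) + 14 = 196/0.0312 + 14 ≈ 6296.1 mm ≈ 6.30 m.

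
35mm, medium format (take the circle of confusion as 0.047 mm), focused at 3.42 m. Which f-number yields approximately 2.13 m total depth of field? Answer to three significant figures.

Write h = H − f = f²/(N·c). The thin-lens limits are Dn = s·h/(h + (s−f)) and Df = s·h/(h − (s−f)), so DoF = Df − Dn = 2·s·(s−f)·h / (h² − (s−f)²).
That is a quadratic in h: DoF·h² − 2·s·(s−f)·h − DoF·(s−f)² = 0 ⇒ h = (s−f)·(s + √(s² + DoF²)) / DoF = 3385 × (3420 + √(3420² + 2130²)) / 2130 = 3385 × (3420 + 4029.06) / 2130 ≈ 11838 mm.
Then N = f²/(c·h) = 35² / (0.047 × 11838) = 1225 / 556.39 ≈ 2.20.

f/2.20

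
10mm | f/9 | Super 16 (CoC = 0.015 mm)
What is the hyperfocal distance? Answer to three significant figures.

0.751 m

Hyperfocal distance H = f²/(N·c) + f = 10²/(9 × 0.015) + 10 = 100/0.135 + 10 ≈ 750.7 mm ≈ 0.751 m.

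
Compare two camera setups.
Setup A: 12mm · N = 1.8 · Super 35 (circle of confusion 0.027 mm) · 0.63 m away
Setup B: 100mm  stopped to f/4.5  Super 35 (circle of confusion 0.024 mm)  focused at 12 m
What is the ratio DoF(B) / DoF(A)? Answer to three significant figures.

11.4

Setup A: H = 12²/(1.8×0.027) + 12 ≈ 2975.0 mm; DoF = Df − Dn = 796.03 − 521.28 ≈ 274.75 mm.
Setup B: H = 100²/(4.5×0.024) + 100 ≈ 92692.6 mm; DoF = Df − Dn = 13769.7 − 10633.4 ≈ 3136.3 mm.
Ratio = 3136.3 / 274.75 ≈ 11.4.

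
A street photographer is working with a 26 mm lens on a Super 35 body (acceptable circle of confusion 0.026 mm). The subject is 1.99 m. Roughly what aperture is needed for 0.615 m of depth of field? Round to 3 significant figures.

Write h = H − f = f²/(N·c). The thin-lens limits are Dn = s·h/(h + (s−f)) and Df = s·h/(h − (s−f)), so DoF = Df − Dn = 2·s·(s−f)·h / (h² − (s−f)²).
That is a quadratic in h: DoF·h² − 2·s·(s−f)·h − DoF·(s−f)² = 0 ⇒ h = (s−f)·(s + √(s² + DoF²)) / DoF = 1964 × (1990 + √(1990² + 615²)) / 615 = 1964 × (1990 + 2082.86) / 615 ≈ 13007 mm.
Then N = f²/(c·h) = 26² / (0.026 × 13007) = 676 / 338.17 ≈ 2.00.

f/2.00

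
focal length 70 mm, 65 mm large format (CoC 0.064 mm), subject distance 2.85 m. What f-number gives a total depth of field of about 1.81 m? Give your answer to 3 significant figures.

f/8.01

Write h = H − f = f²/(N·c). The thin-lens limits are Dn = s·h/(h + (s−f)) and Df = s·h/(h − (s−f)), so DoF = Df − Dn = 2·s·(s−f)·h / (h² − (s−f)²).
That is a quadratic in h: DoF·h² − 2·s·(s−f)·h − DoF·(s−f)² = 0 ⇒ h = (s−f)·(s + √(s² + DoF²)) / DoF = 2780 × (2850 + √(2850² + 1810²)) / 1810 = 2780 × (2850 + 3376.18) / 1810 ≈ 9562.9 mm.
Then N = f²/(c·h) = 70² / (0.064 × 9562.9) = 4900 / 612.02 ≈ 8.01.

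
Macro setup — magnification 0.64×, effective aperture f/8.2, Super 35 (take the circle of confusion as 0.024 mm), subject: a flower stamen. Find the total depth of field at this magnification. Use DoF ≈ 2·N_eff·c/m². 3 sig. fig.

At magnification m, DoF ≈ 2·N_eff·c/m² = 2 × 8.2 × 0.024 / 0.64² = 0.3936 / 0.4096 ≈ 0.961 mm.

0.961 mm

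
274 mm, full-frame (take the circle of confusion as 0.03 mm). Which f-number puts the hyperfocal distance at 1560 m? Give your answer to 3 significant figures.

f/1.60

Rearrange H = f²/(N·c) + f for N: N = f² / ((H − f)·c).
N = 274² / ((1560000 − 274) × 0.03) = 75076 / 46792 ≈ 1.60.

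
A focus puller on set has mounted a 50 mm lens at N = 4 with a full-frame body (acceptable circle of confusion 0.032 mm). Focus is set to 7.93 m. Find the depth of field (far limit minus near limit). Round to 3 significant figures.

Hyperfocal distance H = f²/(N·c) + f = 50²/(4 × 0.032) + 50 = 2500/0.128 + 50 ≈ 19581.2 mm ≈ 19.58 m.
Near limit Dn = s·(H − f)/(H + s − 2f) = 7930 × (19581.2 − 50) / (19581.2 + 7930 − 2 × 50) = 7930 × 19531.2 / 27411.2 ≈ 5650.3 mm.
Far limit Df = s·(H − f)/(H − s) = 7930 × (19581.2 − 50) / (19581.2 − 7930) = 7930 × 19531.2 / 11651.2 ≈ 13293.2 mm.
Depth of field = Df − Dn = 13293.2 − 5650.3 ≈ 7642.9 mm ≈ 7.64 m.

7.64 m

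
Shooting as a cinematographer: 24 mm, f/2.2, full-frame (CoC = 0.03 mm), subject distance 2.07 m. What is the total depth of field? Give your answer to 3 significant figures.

Hyperfocal distance H = f²/(N·c) + f = 24²/(2.2 × 0.03) + 24 = 576/0.066 + 24 ≈ 8751.3 mm ≈ 8.751 m.
Near limit Dn = s·(H − f)/(H + s − 2f) = 2070 × (8751.3 − 24) / (8751.3 + 2070 − 2 × 24) = 2070 × 8727.3 / 10773.3 ≈ 1676.9 mm.
Far limit Df = s·(H − f)/(H − s) = 2070 × (8751.3 − 24) / (8751.3 − 2070) = 2070 × 8727.3 / 6681.3 ≈ 2703.9 mm.
Depth of field = Df − Dn = 2703.9 − 1676.9 ≈ 1027.0 mm ≈ 1.03 m.

1.03 m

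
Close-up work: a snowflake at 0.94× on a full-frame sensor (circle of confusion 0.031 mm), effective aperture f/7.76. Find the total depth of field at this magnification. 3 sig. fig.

At magnification m, DoF ≈ 2·N_eff·c/m² = 2 × 7.76 × 0.031 / 0.94² = 0.4811 / 0.8836 ≈ 0.544 mm.

0.544 mm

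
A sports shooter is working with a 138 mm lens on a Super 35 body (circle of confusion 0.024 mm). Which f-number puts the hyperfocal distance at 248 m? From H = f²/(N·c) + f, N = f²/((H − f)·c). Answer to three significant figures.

f/3.20

Rearrange H = f²/(N·c) + f for N: N = f² / ((H − f)·c).
N = 138² / ((248000 − 138) × 0.024) = 19044 / 5949 ≈ 3.20.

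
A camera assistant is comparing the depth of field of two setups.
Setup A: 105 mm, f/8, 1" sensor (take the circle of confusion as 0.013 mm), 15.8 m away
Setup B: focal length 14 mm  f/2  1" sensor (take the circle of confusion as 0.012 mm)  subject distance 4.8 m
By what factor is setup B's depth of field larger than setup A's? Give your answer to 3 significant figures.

1.79

Setup A: H = 105²/(8×0.013) + 105 ≈ 106114.6 mm; DoF = Df − Dn = 18545.7 − 13762.4 ≈ 4783.3 mm.
Setup B: H = 14²/(2×0.012) + 14 ≈ 8180.7 mm; DoF = Df − Dn = 11595.3 − 3026.4 ≈ 8568.9 mm.
Ratio = 8568.9 / 4783.3 ≈ 1.79.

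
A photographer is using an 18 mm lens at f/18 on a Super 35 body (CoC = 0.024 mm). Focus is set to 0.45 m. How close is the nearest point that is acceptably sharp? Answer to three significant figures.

Hyperfocal distance H = f²/(N·c) + f = 18²/(18 × 0.024) + 18 = 324/0.432 + 18 ≈ 768.0 mm ≈ 0.768 m.
Near limit Dn = s·(H − f)/(H + s − 2f) = 450 × (768.0 − 18) / (768.0 + 450 − 2 × 18) = 450 × 750.0 / 1182.0 ≈ 285.53 mm.

286 mm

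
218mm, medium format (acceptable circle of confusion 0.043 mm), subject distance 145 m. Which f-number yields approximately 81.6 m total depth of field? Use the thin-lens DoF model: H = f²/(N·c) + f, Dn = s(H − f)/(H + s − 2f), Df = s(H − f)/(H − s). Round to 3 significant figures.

Write h = H − f = f²/(N·c). The thin-lens limits are Dn = s·h/(h + (s−f)) and Df = s·h/(h − (s−f)), so DoF = Df − Dn = 2·s·(s−f)·h / (h² − (s−f)²).
That is a quadratic in h: DoF·h² − 2·s·(s−f)·h − DoF·(s−f)² = 0 ⇒ h = (s−f)·(s + √(s² + DoF²)) / DoF = 144782 × (145000 + √(145000² + 81600²)) / 81600 = 144782 × (145000 + 166384) / 81600 ≈ 552485 mm.
Then N = f²/(c·h) = 218² / (0.043 × 552485) = 47524 / 23757 ≈ 2.00.

f/2.00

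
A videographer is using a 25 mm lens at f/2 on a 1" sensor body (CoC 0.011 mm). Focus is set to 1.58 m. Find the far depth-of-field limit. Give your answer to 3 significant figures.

1.67 m

Hyperfocal distance H = f²/(N·c) + f = 25²/(2 × 0.011) + 25 = 625/0.022 + 25 ≈ 28434.1 mm ≈ 28.43 m.
Far limit Df = s·(H − f)/(H − s) = 1580 × (28434.1 − 25) / (28434.1 − 1580) = 1580 × 28409.1 / 26854.1 ≈ 1671.5 mm ≈ 1.67 m.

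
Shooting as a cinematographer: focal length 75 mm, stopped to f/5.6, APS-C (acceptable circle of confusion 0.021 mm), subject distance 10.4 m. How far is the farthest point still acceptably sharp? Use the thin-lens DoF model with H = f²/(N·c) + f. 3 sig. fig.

Hyperfocal distance H = f²/(N·c) + f = 75²/(5.6 × 0.021) + 75 = 5625/0.1176 + 75 ≈ 47906.6 mm ≈ 47.91 m.
Far limit Df = s·(H − f)/(H − s) = 10400 × (47906.6 − 75) / (47906.6 − 10400) = 10400 × 47831.6 / 37506.6 ≈ 13263 mm ≈ 13.3 m.

13.3 m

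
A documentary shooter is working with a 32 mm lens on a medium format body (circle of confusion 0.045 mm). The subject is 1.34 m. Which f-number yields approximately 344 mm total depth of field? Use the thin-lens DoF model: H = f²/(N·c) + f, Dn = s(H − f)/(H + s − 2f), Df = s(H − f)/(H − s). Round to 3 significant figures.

f/2.20

Write h = H − f = f²/(N·c). The thin-lens limits are Dn = s·h/(h + (s−f)) and Df = s·h/(h − (s−f)), so DoF = Df − Dn = 2·s·(s−f)·h / (h² − (s−f)²).
That is a quadratic in h: DoF·h² − 2·s·(s−f)·h − DoF·(s−f)² = 0 ⇒ h = (s−f)·(s + √(s² + DoF²)) / DoF = 1308 × (1340 + √(1340² + 344²)) / 344 = 1308 × (1340 + 1383.45) / 344 ≈ 10355 mm.
Then N = f²/(c·h) = 32² / (0.045 × 10355) = 1024 / 466.00 ≈ 2.20.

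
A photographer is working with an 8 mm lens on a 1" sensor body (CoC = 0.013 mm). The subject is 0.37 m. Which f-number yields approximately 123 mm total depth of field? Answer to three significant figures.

Write h = H − f = f²/(N·c). The thin-lens limits are Dn = s·h/(h + (s−f)) and Df = s·h/(h − (s−f)), so DoF = Df − Dn = 2·s·(s−f)·h / (h² − (s−f)²).
That is a quadratic in h: DoF·h² − 2·s·(s−f)·h − DoF·(s−f)² = 0 ⇒ h = (s−f)·(s + √(s² + DoF²)) / DoF = 362 × (370 + √(370² + 123²)) / 123 = 362 × (370 + 389.909) / 123 ≈ 2236.5 mm.
Then N = f²/(c·h) = 8² / (0.013 × 2236.5) = 64 / 29.074 ≈ 2.20.

f/2.20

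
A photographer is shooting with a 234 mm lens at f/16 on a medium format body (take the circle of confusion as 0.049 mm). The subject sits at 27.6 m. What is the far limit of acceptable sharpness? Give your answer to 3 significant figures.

Hyperfocal distance H = f²/(N·c) + f = 234²/(16 × 0.049) + 234 = 54756/0.784 + 234 ≈ 70075.8 mm ≈ 70.08 m.
Far limit Df = s·(H − f)/(H − s) = 27600 × (70075.8 − 234) / (70075.8 − 27600) = 27600 × 69841.8 / 42475.8 ≈ 45382 mm ≈ 45.4 m.

45.4 m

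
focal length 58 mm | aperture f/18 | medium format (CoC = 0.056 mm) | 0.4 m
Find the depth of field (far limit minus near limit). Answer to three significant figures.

Hyperfocal distance H = f²/(N·c) + f = 58²/(18 × 0.056) + 58 = 3364/1.008 + 58 ≈ 3395.3 mm ≈ 3.395 m.
Near limit Dn = s·(H − f)/(H + s − 2f) = 400 × (3395.3 − 58) / (3395.3 + 400 − 2 × 58) = 400 × 3337.3 / 3679.3 ≈ 362.819 mm.
Far limit Df = s·(H − f)/(H − s) = 400 × (3395.3 − 58) / (3395.3 − 400) = 400 × 3337.3 / 2995.3 ≈ 445.672 mm.
Depth of field = Df − Dn = 445.672 − 362.819 ≈ 82.853 mm.

82.9 mm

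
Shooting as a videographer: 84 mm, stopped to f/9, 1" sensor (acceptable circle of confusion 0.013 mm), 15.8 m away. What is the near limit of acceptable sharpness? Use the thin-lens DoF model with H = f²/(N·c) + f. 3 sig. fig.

Hyperfocal distance H = f²/(N·c) + f = 84²/(9 × 0.013) + 84 = 7056/0.117 + 84 ≈ 60391.7 mm ≈ 60.39 m.
Near limit Dn = s·(H − f)/(H + s − 2f) = 15800 × (60391.7 − 84) / (60391.7 + 15800 − 2 × 84) = 15800 × 60307.7 / 76023.7 ≈ 12534 mm ≈ 12.5 m.

12.5 m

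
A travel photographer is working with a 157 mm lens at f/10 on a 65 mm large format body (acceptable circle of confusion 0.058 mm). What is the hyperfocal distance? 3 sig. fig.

Hyperfocal distance H = f²/(N·c) + f = 157²/(10 × 0.058) + 157 = 24649/0.58 + 157 ≈ 42655.3 mm ≈ 42.7 m.

42.7 m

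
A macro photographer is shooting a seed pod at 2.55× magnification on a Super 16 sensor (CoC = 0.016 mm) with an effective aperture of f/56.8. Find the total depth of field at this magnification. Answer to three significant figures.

At magnification m, DoF ≈ 2·N_eff·c/m² = 2 × 56.8 × 0.016 / 2.55² = 1.818 / 6.502 ≈ 0.28 mm.

0.280 mm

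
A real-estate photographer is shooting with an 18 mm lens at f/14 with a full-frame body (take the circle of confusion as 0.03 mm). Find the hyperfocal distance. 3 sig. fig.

Hyperfocal distance H = f²/(N·c) + f = 18²/(14 × 0.03) + 18 = 324/0.42 + 18 ≈ 789.4 mm ≈ 0.789 m.

0.789 m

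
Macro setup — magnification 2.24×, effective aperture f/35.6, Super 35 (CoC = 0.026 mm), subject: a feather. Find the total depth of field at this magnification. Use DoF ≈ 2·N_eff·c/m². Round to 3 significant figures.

At magnification m, DoF ≈ 2·N_eff·c/m² = 2 × 35.6 × 0.026 / 2.24² = 1.851 / 5.018 ≈ 0.369 mm.

0.369 mm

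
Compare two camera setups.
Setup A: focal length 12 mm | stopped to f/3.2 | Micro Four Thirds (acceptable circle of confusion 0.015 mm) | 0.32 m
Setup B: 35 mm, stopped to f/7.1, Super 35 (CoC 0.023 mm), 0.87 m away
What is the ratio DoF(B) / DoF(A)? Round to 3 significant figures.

2.95

Setup A: H = 12²/(3.2×0.015) + 12 ≈ 3012.0 mm; DoF = Df − Dn = 356.612 − 290.206 ≈ 66.406 mm.
Setup B: H = 35²/(7.1×0.023) + 35 ≈ 7536.5 mm; DoF = Df − Dn = 978.97 − 782.86 ≈ 196.11 mm.
Ratio = 196.11 / 66.406 ≈ 2.95.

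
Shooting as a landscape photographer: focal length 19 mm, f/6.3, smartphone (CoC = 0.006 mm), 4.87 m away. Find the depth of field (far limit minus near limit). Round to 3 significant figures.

6.67 m

Hyperfocal distance H = f²/(N·c) + f = 19²/(6.3 × 0.006) + 19 = 361/0.0378 + 19 ≈ 9569.3 mm ≈ 9.569 m.
Near limit Dn = s·(H − f)/(H + s − 2f) = 4870 × (9569.3 − 19) / (9569.3 + 4870 − 2 × 19) = 4870 × 9550.3 / 14401.3 ≈ 3229.6 mm.
Far limit Df = s·(H − f)/(H − s) = 4870 × (9569.3 − 19) / (9569.3 − 4870) = 4870 × 9550.3 / 4699.3 ≈ 9897.2 mm.
Depth of field = Df − Dn = 9897.2 − 3229.6 ≈ 6667.6 mm ≈ 6.67 m.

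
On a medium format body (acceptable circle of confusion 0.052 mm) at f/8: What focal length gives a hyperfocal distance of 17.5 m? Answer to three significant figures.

From H = f²/(N·c) + f, with f ≪ H: f ≈ √(H·N·c) = √(17500 × 8 × 0.052) = √7280.0 ≈ 85.32 mm.
Exact: f² + N·c·f − N·c·H = 0 ⇒ f = (−N·c + √((N·c)² + 4·N·c·H))/2 = (−0.416 + √29120)/2 ≈ 85.115 mm ≈ 85.1 mm.

85.1 mm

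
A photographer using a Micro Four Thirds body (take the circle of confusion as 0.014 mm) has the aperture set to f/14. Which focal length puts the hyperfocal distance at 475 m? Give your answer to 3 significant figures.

From H = f²/(N·c) + f, with f ≪ H: f ≈ √(H·N·c) = √(475000 × 14 × 0.014) = √93100 ≈ 305.1 mm.
The +f correction barely moves this — solving exactly, f² + N·c·f − N·c·H = 0 ⇒ f = (−N·c + √((N·c)² + 4·N·c·H))/2 = (−0.196 + √372400)/2 ≈ 305.02 mm, so f ≈ 305 mm.

305 mm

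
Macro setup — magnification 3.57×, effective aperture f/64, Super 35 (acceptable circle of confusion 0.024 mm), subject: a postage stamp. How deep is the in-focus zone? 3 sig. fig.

At magnification m, DoF ≈ 2·N_eff·c/m² = 2 × 64 × 0.024 / 3.57² = 3.072 / 12.74 ≈ 0.241 mm.

0.241 mm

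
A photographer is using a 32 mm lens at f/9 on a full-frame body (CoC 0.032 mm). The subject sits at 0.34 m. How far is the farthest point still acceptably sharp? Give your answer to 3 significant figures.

Hyperfocal distance H = f²/(N·c) + f = 32²/(9 × 0.032) + 32 = 1024/0.288 + 32 ≈ 3587.6 mm ≈ 3.588 m.
Far limit Df = s·(H − f)/(H − s) = 340 × (3587.6 − 32) / (3587.6 − 340) = 340 × 3555.6 / 3247.6 ≈ 372.25 mm.

372 mm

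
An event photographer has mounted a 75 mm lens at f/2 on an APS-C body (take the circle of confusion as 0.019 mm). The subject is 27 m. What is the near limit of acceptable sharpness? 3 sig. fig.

Hyperfocal distance H = f²/(N·c) + f = 75²/(2 × 0.019) + 75 = 5625/0.038 + 75 ≈ 148101.3 mm ≈ 148.1 m.
Near limit Dn = s·(H − f)/(H + s − 2f) = 27000 × (148101.3 − 75) / (148101.3 + 27000 − 2 × 75) = 27000 × 148026.3 / 174951.3 ≈ 22845 mm ≈ 22.8 m.

22.8 m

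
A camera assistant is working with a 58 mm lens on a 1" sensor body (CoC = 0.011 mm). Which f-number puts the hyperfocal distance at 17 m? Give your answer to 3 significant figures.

Rearrange H = f²/(N·c) + f for N: N = f² / ((H − f)·c).
N = 58² / ((17000 − 58) × 0.011) = 3364 / 186.4 ≈ 18.1.

f/18.1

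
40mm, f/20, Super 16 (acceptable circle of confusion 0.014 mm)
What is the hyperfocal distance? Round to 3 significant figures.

5.75 m

Hyperfocal distance H = f²/(N·c) + f = 40²/(20 × 0.014) + 40 = 1600/0.28 + 40 ≈ 5754.3 mm ≈ 5.75 m.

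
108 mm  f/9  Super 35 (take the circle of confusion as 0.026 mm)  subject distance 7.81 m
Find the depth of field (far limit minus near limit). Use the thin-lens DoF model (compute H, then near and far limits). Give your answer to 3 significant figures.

Hyperfocal distance H = f²/(N·c) + f = 108²/(9 × 0.026) + 108 = 11664/0.234 + 108 ≈ 49954.2 mm ≈ 49.95 m.
Near limit Dn = s·(H − f)/(H + s − 2f) = 7810 × (49954.2 − 108) / (49954.2 + 7810 − 2 × 108) = 7810 × 49846.2 / 57548.2 ≈ 6764.7 mm.
Far limit Df = s·(H − f)/(H − s) = 7810 × (49954.2 − 108) / (49954.2 − 7810) = 7810 × 49846.2 / 42144.2 ≈ 9237.3 mm.
Depth of field = Df − Dn = 9237.3 − 6764.7 ≈ 2472.6 mm ≈ 2.47 m.

2.47 m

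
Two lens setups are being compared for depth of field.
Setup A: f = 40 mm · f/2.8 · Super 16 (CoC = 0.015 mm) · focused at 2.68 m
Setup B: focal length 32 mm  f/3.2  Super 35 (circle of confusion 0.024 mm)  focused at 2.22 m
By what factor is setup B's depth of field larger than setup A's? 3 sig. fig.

Setup A: H = 40²/(2.8×0.015) + 40 ≈ 38135.2 mm; DoF = Df − Dn = 2879.55 − 2506.31 ≈ 373.24 mm.
Setup B: H = 32²/(3.2×0.024) + 32 ≈ 13365.3 mm; DoF = Df − Dn = 2655.82 − 1907.05 ≈ 748.77 mm.
Ratio = 748.77 / 373.24 ≈ 2.01.

2.01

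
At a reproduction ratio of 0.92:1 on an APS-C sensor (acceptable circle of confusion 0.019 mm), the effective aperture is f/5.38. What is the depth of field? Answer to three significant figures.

At magnification m, DoF ≈ 2·N_eff·c/m² = 2 × 5.38 × 0.019 / 0.92² = 0.2044 / 0.8464 ≈ 0.242 mm.

0.242 mm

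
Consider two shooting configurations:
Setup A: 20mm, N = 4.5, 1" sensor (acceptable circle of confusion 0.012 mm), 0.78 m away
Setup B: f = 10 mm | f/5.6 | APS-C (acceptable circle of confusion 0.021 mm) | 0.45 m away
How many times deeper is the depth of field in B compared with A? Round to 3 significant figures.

3.93

Setup A: H = 20²/(4.5×0.012) + 20 ≈ 7427.4 mm; DoF = Df − Dn = 869.18 − 707.42 ≈ 161.76 mm.
Setup B: H = 10²/(5.6×0.021) + 10 ≈ 860.3 mm; DoF = Df − Dn = 932.53 − 296.55 ≈ 635.98 mm.
Ratio = 635.98 / 161.76 ≈ 3.93.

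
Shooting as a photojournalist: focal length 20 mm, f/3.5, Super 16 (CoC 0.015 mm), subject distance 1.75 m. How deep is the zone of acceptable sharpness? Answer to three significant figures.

Hyperfocal distance H = f²/(N·c) + f = 20²/(3.5 × 0.015) + 20 = 400/0.0525 + 20 ≈ 7639.0 mm ≈ 7.639 m.
Near limit Dn = s·(H − f)/(H + s − 2f) = 1750 × (7639.0 − 20) / (7639.0 + 1750 − 2 × 20) = 1750 × 7619.0 / 9349.0 ≈ 1426.17 mm.
Far limit Df = s·(H − f)/(H − s) = 1750 × (7639.0 − 20) / (7639.0 − 1750) = 1750 × 7619.0 / 5889.0 ≈ 2264.09 mm.
Depth of field = Df − Dn = 2264.09 − 1426.17 ≈ 837.92 mm ≈ 0.838 m.

0.838 m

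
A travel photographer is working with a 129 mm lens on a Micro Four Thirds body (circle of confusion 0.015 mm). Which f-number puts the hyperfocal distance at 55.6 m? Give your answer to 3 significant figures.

Rearrange H = f²/(N·c) + f for N: N = f² / ((H − f)·c).
N = 129² / ((55600 − 129) × 0.015) = 16641 / 832.1 ≈ 20.

f/20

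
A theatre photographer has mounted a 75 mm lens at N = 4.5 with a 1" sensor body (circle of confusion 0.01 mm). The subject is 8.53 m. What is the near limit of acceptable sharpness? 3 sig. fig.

Hyperfocal distance H = f²/(N·c) + f = 75²/(4.5 × 0.01) + 75 = 5625/0.045 + 75 ≈ 125075.0 mm ≈ 125.1 m.
Near limit Dn = s·(H − f)/(H + s − 2f) = 8530 × (125075.0 − 75) / (125075.0 + 8530 − 2 × 75) = 8530 × 125000.0 / 133455.0 ≈ 7989.6 mm ≈ 7.99 m.

7.99 m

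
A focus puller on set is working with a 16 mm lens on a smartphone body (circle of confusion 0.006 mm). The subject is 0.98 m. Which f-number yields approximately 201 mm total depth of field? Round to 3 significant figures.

Write h = H − f = f²/(N·c). The thin-lens limits are Dn = s·h/(h + (s−f)) and Df = s·h/(h − (s−f)), so DoF = Df − Dn = 2·s·(s−f)·h / (h² − (s−f)²).
That is a quadratic in h: DoF·h² − 2·s·(s−f)·h − DoF·(s−f)² = 0 ⇒ h = (s−f)·(s + √(s² + DoF²)) / DoF = 964 × (980 + √(980² + 201²)) / 201 = 964 × (980 + 1000.40) / 201 ≈ 9498.0 mm.
Then N = f²/(c·h) = 16² / (0.006 × 9498.0) = 256 / 56.988 ≈ 4.49.

f/4.49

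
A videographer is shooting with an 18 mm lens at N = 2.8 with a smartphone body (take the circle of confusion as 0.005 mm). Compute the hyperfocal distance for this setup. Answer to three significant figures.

23.2 m

Hyperfocal distance H = f²/(N·c) + f = 18²/(2.8 × 0.005) + 18 = 324/0.014 + 18 ≈ 23160.9 mm ≈ 23.2 m.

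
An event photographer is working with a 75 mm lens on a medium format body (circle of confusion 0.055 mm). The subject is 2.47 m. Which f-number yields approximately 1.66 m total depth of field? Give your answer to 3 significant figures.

f/13

Write h = H − f = f²/(N·c). The thin-lens limits are Dn = s·h/(h + (s−f)) and Df = s·h/(h − (s−f)), so DoF = Df − Dn = 2·s·(s−f)·h / (h² − (s−f)²).
That is a quadratic in h: DoF·h² − 2·s·(s−f)·h − DoF·(s−f)² = 0 ⇒ h = (s−f)·(s + √(s² + DoF²)) / DoF = 2395 × (2470 + √(2470² + 1660²)) / 1660 = 2395 × (2470 + 2975.99) / 1660 ≈ 7857.3 mm.
Then N = f²/(c·h) = 75² / (0.055 × 7857.3) = 5625 / 432.15 ≈ 13.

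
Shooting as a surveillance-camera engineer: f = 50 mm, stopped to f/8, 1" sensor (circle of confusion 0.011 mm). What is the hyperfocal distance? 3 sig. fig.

28.5 m

Hyperfocal distance H = f²/(N·c) + f = 50²/(8 × 0.011) + 50 = 2500/0.088 + 50 ≈ 28459.1 mm ≈ 28.5 m.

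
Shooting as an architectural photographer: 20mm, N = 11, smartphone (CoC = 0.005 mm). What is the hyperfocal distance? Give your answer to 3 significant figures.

7.29 m

Hyperfocal distance H = f²/(N·c) + f = 20²/(11 × 0.005) + 20 = 400/0.055 + 20 ≈ 7292.7 mm ≈ 7.29 m.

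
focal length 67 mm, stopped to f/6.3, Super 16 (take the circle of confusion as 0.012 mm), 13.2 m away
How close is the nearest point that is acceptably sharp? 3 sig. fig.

10.8 m

Hyperfocal distance H = f²/(N·c) + f = 67²/(6.3 × 0.012) + 67 = 4489/0.0756 + 67 ≈ 59445.3 mm ≈ 59.45 m.
Near limit Dn = s·(H − f)/(H + s − 2f) = 13200 × (59445.3 − 67) / (59445.3 + 13200 − 2 × 67) = 13200 × 59378.3 / 72511.3 ≈ 10809 mm ≈ 10.8 m.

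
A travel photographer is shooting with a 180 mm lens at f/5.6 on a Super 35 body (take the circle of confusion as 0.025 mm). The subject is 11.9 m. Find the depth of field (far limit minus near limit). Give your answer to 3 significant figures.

Hyperfocal distance H = f²/(N·c) + f = 180²/(5.6 × 0.025) + 180 = 32400/0.14 + 180 ≈ 231608.6 mm ≈ 231.6 m.
Near limit Dn = s·(H − f)/(H + s − 2f) = 11900 × (231608.6 − 180) / (231608.6 + 11900 − 2 × 180) = 11900 × 231428.6 / 243148.6 ≈ 11326.4 mm.
Far limit Df = s·(H − f)/(H − s) = 11900 × (231608.6 − 180) / (231608.6 − 11900) = 11900 × 231428.6 / 219708.6 ≈ 12534.8 mm.
Depth of field = Df − Dn = 12534.8 − 11326.4 ≈ 1208.4 mm ≈ 1.21 m.

1.21 m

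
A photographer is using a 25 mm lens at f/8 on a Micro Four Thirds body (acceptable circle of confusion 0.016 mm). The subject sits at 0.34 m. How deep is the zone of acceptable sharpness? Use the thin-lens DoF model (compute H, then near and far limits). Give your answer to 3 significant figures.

44.1 mm

Hyperfocal distance H = f²/(N·c) + f = 25²/(8 × 0.016) + 25 = 625/0.128 + 25 ≈ 4907.8 mm ≈ 4.908 m.
Near limit Dn = s·(H − f)/(H + s − 2f) = 340 × (4907.8 − 25) / (4907.8 + 340 − 2 × 25) = 340 × 4882.8 / 5197.8 ≈ 319.395 mm.
Far limit Df = s·(H − f)/(H − s) = 340 × (4907.8 − 25) / (4907.8 − 340) = 340 × 4882.8 / 4567.8 ≈ 363.447 mm.
Depth of field = Df − Dn = 363.447 − 319.395 ≈ 44.052 mm.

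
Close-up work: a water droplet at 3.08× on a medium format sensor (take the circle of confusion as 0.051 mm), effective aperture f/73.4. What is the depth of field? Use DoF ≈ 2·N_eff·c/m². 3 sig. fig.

At magnification m, DoF ≈ 2·N_eff·c/m² = 2 × 73.4 × 0.051 / 3.08² = 7.487 / 9.486 ≈ 0.789 mm.

0.789 mm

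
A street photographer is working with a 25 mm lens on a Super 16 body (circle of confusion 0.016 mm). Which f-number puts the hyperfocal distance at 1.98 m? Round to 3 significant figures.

Rearrange H = f²/(N·c) + f for N: N = f² / ((H − f)·c).
N = 25² / ((1980 − 25) × 0.016) = 625 / 31.28 ≈ 20.

f/20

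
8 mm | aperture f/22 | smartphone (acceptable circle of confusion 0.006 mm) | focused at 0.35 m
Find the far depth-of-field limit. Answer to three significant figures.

Hyperfocal distance H = f²/(N·c) + f = 8²/(22 × 0.006) + 8 = 64/0.132 + 8 ≈ 492.8 mm ≈ 0.493 m.
Far limit Df = s·(H − f)/(H − s) = 350 × (492.8 − 8) / (492.8 − 350) = 350 × 484.8 / 142.8 ≈ 1188.0 mm ≈ 1.19 m.

1.19 m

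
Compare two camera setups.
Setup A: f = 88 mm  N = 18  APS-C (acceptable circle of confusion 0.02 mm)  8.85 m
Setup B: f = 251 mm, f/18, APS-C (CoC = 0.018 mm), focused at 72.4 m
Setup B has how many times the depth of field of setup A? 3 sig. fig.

Setup A: H = 88²/(18×0.02) + 88 ≈ 21599.1 mm; DoF = Df − Dn = 14932.3 − 6288.5 ≈ 8643.8 mm.
Setup B: H = 251²/(18×0.018) + 251 ≈ 194698.5 mm; DoF = Df − Dn = 115112 − 52806 ≈ 62306 mm.
Ratio = 62306 / 8643.8 ≈ 7.21.

7.21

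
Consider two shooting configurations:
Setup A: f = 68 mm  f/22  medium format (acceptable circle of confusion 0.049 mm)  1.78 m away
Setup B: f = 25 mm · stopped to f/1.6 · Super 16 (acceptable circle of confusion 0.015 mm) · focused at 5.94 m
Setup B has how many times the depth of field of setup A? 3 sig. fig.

Setup A: H = 68²/(22×0.049) + 68 ≈ 4357.4 mm; DoF = Df − Dn = 2962.3 − 1272.2 ≈ 1690.1 mm.
Setup B: H = 25²/(1.6×0.015) + 25 ≈ 26066.7 mm; DoF = Df − Dn = 7685.7 − 4840.5 ≈ 2845.2 mm.
Ratio = 2845.2 / 1690.1 ≈ 1.68.

1.68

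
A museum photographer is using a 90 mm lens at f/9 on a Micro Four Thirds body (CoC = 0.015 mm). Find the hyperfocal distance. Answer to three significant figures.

Hyperfocal distance H = f²/(N·c) + f = 90²/(9 × 0.015) + 90 = 8100/0.135 + 90 ≈ 60090.0 mm ≈ 60.1 m.

60.1 m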